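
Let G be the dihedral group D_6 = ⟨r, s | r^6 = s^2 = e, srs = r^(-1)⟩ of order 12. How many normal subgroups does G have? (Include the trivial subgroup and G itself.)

7

G has 16 subgroups. Checking conjugation-invariance by order — order 1: 1/1 normal; order 2: 1/7 normal; order 3: 1/1 normal; order 4: 0/3 normal; order 6: 3/3 normal; order 12: 1/1 normal.
Total normal subgroups: 7.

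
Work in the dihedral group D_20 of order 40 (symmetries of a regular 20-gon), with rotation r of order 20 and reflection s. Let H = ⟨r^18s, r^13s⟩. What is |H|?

8

|⟨r^18s⟩| = 2 and |⟨r^13s⟩| = 2, so |H| is a multiple of lcm(2, 2) = 2 and divides |G| = 40.
Closing under the operation: H = {e, r^5, r^10, r^15, r^3s, r^8s, r^13s, r^18s}, so |H| = 8.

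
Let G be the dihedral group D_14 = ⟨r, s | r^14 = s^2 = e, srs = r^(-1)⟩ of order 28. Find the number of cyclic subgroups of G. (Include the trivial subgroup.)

18

A cyclic subgroup of order d is generated by each of its φ(d) elements of order d, so the cyclic subgroups of order d number (#elements of order d)/φ(d).
Cyclic subgroups by order — order 1: 1; order 2: 15; order 7: 1; order 14: 1.
Total: 18.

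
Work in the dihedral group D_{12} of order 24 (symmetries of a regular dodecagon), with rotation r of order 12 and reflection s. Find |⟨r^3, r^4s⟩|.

8

|⟨r^3⟩| = 4 and |⟨r^4s⟩| = 2, so |H| is a multiple of lcm(4, 2) = 4 and divides |G| = 24.
Closing under the operation: H = {e, r^3, r^6, r^9, rs, r^4s, r^7s, r^10s}, so |H| = 8.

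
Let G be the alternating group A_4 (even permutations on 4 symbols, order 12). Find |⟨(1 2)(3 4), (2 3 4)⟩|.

12

|⟨(1 2)(3 4)⟩| = 2 and |⟨(2 3 4)⟩| = 3, so |H| is a multiple of lcm(2, 3) = 6 and divides |G| = 12.
Closing {(1 2)(3 4), (2 3 4)} under the group operation gives all of G, so |H| = 12.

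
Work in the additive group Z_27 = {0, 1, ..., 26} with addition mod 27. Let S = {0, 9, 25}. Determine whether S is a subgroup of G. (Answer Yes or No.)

No

9 ∈ S but its inverse 18 ∉ S, so S is not a subgroup.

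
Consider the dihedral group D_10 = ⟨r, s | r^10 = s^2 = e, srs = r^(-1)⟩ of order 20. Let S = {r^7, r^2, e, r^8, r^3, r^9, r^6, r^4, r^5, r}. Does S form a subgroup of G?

Yes

|S| = 10 divides |G| = 20, consistent with Lagrange.
S contains the identity, every element's inverse is in S, and S is closed under ·: it is a subgroup.
In fact S = ⟨r^9⟩.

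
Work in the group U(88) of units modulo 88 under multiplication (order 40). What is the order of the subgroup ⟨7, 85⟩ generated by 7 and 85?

|⟨7⟩| = 10 and |⟨85⟩| = 10, so |H| is a multiple of lcm(10, 10) = 10 and divides |G| = 40.
Closing under the operation: H = {1, 3, 7, 9, 13, 21, 25, 27, 29, 39, 49, 59, 61, 63, 67, 75, 79, 81, 85, 87}, so |H| = 20.

20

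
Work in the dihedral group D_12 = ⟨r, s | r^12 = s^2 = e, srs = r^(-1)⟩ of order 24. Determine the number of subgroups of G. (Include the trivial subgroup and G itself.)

34

|G| = 24, so by Lagrange every subgroup order divides 24. Divisors: 1, 2, 3, 4, 6, 8, 12, 24.
Subgroups by order — order 1: 1; order 2: 13; order 3: 1; order 4: 7; order 6: 5; order 8: 3; order 12: 3; order 24: 1.
Total: 1 + 13 + 1 + 7 + 5 + 3 + 3 + 1 = 34.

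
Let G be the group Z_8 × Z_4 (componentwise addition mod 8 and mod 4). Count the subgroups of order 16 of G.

3

|G| = 32 and 16 | 32, so subgroups of order 16 are possible by Lagrange.
The subgroups of order 16 are: {(0,0), (0,1), (0,2), (0,3), (2,0), (2,1), (2,2), (2,3), (4,0), (4,1), (4,2), (4,3), (6,0), (6,1), (6,2), (6,3)}; {(0,0), (0,2), (1,0), (1,2), (2,0), (2,2), (3,0), (3,2), (4,0), (4,2), (5,0), (5,2), (6,0), (6,2), (7,0), (7,2)}; {(0,0), (0,2), (1,1), (1,3), (2,0), (2,2), (3,1), (3,3), (4,0), (4,2), (5,1), (5,3), (6,0), (6,2), (7,1), (7,3)}.
So G has 3 subgroups of order 16.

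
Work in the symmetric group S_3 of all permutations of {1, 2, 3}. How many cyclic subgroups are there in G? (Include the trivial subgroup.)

5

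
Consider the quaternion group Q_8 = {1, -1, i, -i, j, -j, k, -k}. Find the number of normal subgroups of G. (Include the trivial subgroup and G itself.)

6

G has 6 subgroups. Checking conjugation-invariance by order — order 1: 1/1 normal; order 2: 1/1 normal; order 4: 3/3 normal; order 8: 1/1 normal.
Total normal subgroups: 6.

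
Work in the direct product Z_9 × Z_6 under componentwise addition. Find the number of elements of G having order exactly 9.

An element (a,b) has order lcm(ord(a), ord(b)); count pairs with lcm equal to 9.
Enumerating gives 18 such elements.

18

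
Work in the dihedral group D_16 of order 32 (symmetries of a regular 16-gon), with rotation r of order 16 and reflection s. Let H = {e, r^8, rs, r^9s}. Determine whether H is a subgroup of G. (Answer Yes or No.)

|H| = 4 divides |G| = 32, consistent with Lagrange.
H contains the identity, every element's inverse is in H, and H is closed under ·: it is a subgroup.

Yes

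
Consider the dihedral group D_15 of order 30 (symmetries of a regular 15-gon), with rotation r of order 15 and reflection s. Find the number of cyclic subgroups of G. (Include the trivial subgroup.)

A cyclic subgroup of order d is generated by each of its φ(d) elements of order d, so the cyclic subgroups of order d number (#elements of order d)/φ(d).
Cyclic subgroups by order — order 1: 1; order 2: 15; order 3: 1; order 5: 1; order 15: 1.
Total: 19.

19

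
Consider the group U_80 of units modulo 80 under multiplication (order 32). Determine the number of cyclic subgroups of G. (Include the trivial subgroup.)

Each element a generates a cyclic subgroup ⟨a⟩; distinct elements may generate the same one (a cyclic group of order d has φ(d) generators).
Cyclic subgroups by order — order 1: 1; order 2: 7; order 4: 12.
Total: 20.

20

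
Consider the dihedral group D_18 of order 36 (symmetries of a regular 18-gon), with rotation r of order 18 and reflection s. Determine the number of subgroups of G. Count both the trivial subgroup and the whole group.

|G| = 36, so by Lagrange every subgroup order divides 36. Divisors: 1, 2, 3, 4, 6, 9, 12, 18, 36.
Subgroups by order — order 1: 1; order 2: 19; order 3: 1; order 4: 9; order 6: 7; order 9: 1; order 12: 3; order 18: 3; order 36: 1.
Total: 1 + 19 + 1 + 9 + 7 + 1 + 3 + 3 + 1 = 45.

45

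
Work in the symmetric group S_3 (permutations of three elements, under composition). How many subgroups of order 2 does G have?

3

|G| = 6 and 2 | 6, so subgroups of order 2 are possible by Lagrange.
The subgroups of order 2 are: {e, (1 2)}; {e, (1 3)}; {e, (2 3)}.
So G has 3 subgroups of order 2.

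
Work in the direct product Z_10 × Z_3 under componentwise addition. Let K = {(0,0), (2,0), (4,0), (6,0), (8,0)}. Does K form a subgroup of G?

Yes

|K| = 5 divides |G| = 30, consistent with Lagrange.
K contains the identity, every element's inverse is in K, and K is closed under +: it is a subgroup.
In fact K = ⟨(4,0)⟩.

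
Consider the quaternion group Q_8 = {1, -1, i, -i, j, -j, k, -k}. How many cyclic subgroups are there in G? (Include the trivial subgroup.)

Each element a generates a cyclic subgroup ⟨a⟩; distinct elements may generate the same one (a cyclic group of order d has φ(d) generators).
Cyclic subgroups by order — order 1: 1; order 2: 1; order 4: 3.
Total: 5.

5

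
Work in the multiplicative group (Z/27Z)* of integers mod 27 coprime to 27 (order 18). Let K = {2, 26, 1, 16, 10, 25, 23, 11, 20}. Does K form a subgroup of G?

No

2 ∈ K but its inverse 14 ∉ K, so K is not a subgroup.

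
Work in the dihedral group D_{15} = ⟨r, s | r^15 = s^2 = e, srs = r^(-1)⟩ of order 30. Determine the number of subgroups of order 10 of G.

3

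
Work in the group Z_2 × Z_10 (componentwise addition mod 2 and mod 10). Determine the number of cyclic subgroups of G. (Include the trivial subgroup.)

Group the elements of G by the cyclic subgroup they generate; each cyclic subgroup of order d accounts for φ(d) elements.
Cyclic subgroups by order — order 1: 1; order 2: 3; order 5: 1; order 10: 3.
Total: 8.

8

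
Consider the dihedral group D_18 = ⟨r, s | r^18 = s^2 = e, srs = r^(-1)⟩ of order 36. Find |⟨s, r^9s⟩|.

4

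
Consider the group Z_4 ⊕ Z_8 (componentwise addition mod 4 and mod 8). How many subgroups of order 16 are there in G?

3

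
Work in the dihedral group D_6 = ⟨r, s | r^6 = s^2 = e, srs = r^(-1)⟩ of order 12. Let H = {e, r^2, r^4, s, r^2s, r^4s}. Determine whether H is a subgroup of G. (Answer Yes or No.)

|H| = 6 divides |G| = 12, consistent with Lagrange.
H contains the identity, every element's inverse is in H, and H is closed under ·: it is a subgroup.

Yes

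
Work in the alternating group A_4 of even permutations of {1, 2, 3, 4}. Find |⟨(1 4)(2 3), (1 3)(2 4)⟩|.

4

|⟨(1 4)(2 3)⟩| = 2 and |⟨(1 3)(2 4)⟩| = 2, so |H| is a multiple of lcm(2, 2) = 2 and divides |G| = 12.
Closing under the operation: H = {e, (1 2)(3 4), (1 3)(2 4), (1 4)(2 3)}, so |H| = 4.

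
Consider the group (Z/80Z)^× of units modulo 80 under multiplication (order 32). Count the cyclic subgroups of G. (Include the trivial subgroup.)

20

Group the elements of G by the cyclic subgroup they generate; each cyclic subgroup of order d accounts for φ(d) elements.
Cyclic subgroups by order — order 1: 1; order 2: 7; order 4: 12.
Total: 20.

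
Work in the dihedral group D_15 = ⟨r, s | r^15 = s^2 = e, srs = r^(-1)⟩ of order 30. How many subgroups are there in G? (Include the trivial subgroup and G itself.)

|G| = 30, so by Lagrange every subgroup order divides 30. Divisors: 1, 2, 3, 5, 6, 10, 15, 30.
Subgroups by order — order 1: 1; order 2: 15; order 3: 1; order 5: 1; order 6: 5; order 10: 3; order 15: 1; order 30: 1.
Total: 1 + 15 + 1 + 1 + 5 + 3 + 1 + 1 = 28.

28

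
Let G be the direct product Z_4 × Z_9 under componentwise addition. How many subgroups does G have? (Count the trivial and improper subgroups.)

9

|G| = 36, so by Lagrange every subgroup order divides 36. Divisors: 1, 2, 3, 4, 6, 9, 12, 18, 36.
Subgroups by order — order 1: 1; order 2: 1; order 3: 1; order 4: 1; order 6: 1; order 9: 1; order 12: 1; order 18: 1; order 36: 1.
Total: 1 + 1 + 1 + 1 + 1 + 1 + 1 + 1 + 1 = 9.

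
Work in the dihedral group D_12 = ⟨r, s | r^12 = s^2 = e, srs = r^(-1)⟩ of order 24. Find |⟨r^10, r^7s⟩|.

|⟨r^10⟩| = 6 and |⟨r^7s⟩| = 2, so |H| is a multiple of lcm(6, 2) = 6 and divides |G| = 24.
Closing under the operation: H = {e, r^2, r^4, r^6, r^8, r^10, rs, r^3s, r^5s, r^7s, r^9s, r^11s}, so |H| = 12.

12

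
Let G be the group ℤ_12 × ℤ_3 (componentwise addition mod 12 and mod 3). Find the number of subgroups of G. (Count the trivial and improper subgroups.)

|G| = 36, so by Lagrange every subgroup order divides 36. Divisors: 1, 2, 3, 4, 6, 9, 12, 18, 36.
Subgroups by order — order 1: 1; order 2: 1; order 3: 4; order 4: 1; order 6: 4; order 9: 1; order 12: 4; order 18: 1; order 36: 1.
Total: 1 + 1 + 4 + 1 + 4 + 1 + 4 + 1 + 1 = 18.

18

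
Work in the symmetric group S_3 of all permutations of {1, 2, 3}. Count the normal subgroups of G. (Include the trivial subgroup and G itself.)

G has 6 subgroups. Checking conjugation-invariance by order — order 1: 1/1 normal; order 2: 0/3 normal; order 3: 1/1 normal; order 6: 1/1 normal.
Total normal subgroups: 3.

3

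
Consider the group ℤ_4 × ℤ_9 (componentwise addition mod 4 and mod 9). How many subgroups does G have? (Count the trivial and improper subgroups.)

9

|G| = 36, so by Lagrange every subgroup order divides 36. Divisors: 1, 2, 3, 4, 6, 9, 12, 18, 36.
Subgroups by order — order 1: 1; order 2: 1; order 3: 1; order 4: 1; order 6: 1; order 9: 1; order 12: 1; order 18: 1; order 36: 1.
Total: 1 + 1 + 1 + 1 + 1 + 1 + 1 + 1 + 1 = 9.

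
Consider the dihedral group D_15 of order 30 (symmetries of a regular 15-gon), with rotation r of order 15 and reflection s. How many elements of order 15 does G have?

8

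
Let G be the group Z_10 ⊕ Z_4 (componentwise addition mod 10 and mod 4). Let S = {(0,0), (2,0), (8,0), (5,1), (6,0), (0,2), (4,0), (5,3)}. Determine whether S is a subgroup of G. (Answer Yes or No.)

Closure fails: (4,0) + (5,1) = (9,1) ∉ S. So S is not a subgroup.

No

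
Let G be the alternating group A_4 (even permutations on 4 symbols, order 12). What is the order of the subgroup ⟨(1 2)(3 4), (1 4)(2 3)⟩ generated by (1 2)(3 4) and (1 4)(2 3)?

|⟨(1 2)(3 4)⟩| = 2 and |⟨(1 4)(2 3)⟩| = 2, so |H| is a multiple of lcm(2, 2) = 2 and divides |G| = 12.
Closing under the operation: H = {e, (1 2)(3 4), (1 3)(2 4), (1 4)(2 3)}, so |H| = 4.

4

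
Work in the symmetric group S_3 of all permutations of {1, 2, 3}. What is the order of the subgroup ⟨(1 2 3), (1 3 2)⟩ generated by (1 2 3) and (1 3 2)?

|⟨(1 2 3)⟩| = 3 and |⟨(1 3 2)⟩| = 3, so |H| is a multiple of lcm(3, 3) = 3 and divides |G| = 6.
Closing under the operation: H = {e, (1 2 3), (1 3 2)}, so |H| = 3.

3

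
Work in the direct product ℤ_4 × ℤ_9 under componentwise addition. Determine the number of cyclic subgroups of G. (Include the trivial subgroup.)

Each element a generates a cyclic subgroup ⟨a⟩; distinct elements may generate the same one (a cyclic group of order d has φ(d) generators).
Cyclic subgroups by order — order 1: 1; order 2: 1; order 3: 1; order 4: 1; order 6: 1; order 9: 1; order 12: 1; order 18: 1; order 36: 1.
Total: 9.

9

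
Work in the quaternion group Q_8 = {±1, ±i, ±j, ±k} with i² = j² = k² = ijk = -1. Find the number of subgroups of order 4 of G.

3

|G| = 8 and 4 | 8, so subgroups of order 4 are possible by Lagrange.
The subgroups of order 4 are: {1, -1, i, -i}; {1, -1, j, -j}; {1, -1, k, -k}.
So G has 3 subgroups of order 4.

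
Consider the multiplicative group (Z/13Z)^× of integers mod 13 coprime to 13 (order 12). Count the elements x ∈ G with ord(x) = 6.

The elements of order 6 are: 4, 10.
That's 2.

2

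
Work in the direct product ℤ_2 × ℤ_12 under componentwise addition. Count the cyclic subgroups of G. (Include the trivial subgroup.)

Group the elements of G by the cyclic subgroup they generate; each cyclic subgroup of order d accounts for φ(d) elements.
Cyclic subgroups by order — order 1: 1; order 2: 3; order 3: 1; order 4: 2; order 6: 3; order 12: 2.
Total: 12.

12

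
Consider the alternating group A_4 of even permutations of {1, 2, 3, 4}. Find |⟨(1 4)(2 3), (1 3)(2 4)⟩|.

4

|⟨(1 4)(2 3)⟩| = 2 and |⟨(1 3)(2 4)⟩| = 2, so |H| is a multiple of lcm(2, 2) = 2 and divides |G| = 12.
Closing under the operation: H = {e, (1 2)(3 4), (1 3)(2 4), (1 4)(2 3)}, so |H| = 4.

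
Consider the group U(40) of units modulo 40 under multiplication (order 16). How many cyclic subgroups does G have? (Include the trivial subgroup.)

12

Group the elements of G by the cyclic subgroup they generate; each cyclic subgroup of order d accounts for φ(d) elements.
Cyclic subgroups by order — order 1: 1; order 2: 7; order 4: 4.
Total: 12.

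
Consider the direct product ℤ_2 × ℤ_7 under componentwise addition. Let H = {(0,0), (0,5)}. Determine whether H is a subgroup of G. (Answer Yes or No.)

No

(0,5) ∈ H but its inverse (0,2) ∉ H, so H is not a subgroup.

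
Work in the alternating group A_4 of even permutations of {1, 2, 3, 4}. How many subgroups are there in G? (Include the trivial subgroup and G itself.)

10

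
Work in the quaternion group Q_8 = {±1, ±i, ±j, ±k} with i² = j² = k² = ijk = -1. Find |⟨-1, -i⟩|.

|⟨-1⟩| = 2 and |⟨-i⟩| = 4, so |H| is a multiple of lcm(2, 4) = 4 and divides |G| = 8.
Closing under the operation: H = {1, -1, i, -i}, so |H| = 4.

4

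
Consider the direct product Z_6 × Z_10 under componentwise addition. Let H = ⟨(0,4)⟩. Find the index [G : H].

|⟨(0,4)⟩| = 5 and |G| = 60.
By Lagrange, [G : H] = |G|/|H| = 60/5 = 12.

12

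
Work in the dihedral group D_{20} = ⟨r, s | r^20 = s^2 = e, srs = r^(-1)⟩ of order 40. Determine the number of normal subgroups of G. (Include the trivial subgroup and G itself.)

9

G has 48 subgroups. Checking conjugation-invariance by order — order 1: 1/1 normal; order 2: 1/21 normal; order 4: 1/11 normal; order 5: 1/1 normal; order 8: 0/5 normal; order 10: 1/5 normal; order 20: 3/3 normal; order 40: 1/1 normal.
Total normal subgroups: 9.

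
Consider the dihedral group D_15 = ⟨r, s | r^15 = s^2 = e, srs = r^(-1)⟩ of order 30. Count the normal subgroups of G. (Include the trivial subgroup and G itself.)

G has 28 subgroups. Checking conjugation-invariance by order — order 1: 1/1 normal; order 2: 0/15 normal; order 3: 1/1 normal; order 5: 1/1 normal; order 6: 0/5 normal; order 10: 0/3 normal; order 15: 1/1 normal; order 30: 1/1 normal.
Total normal subgroups: 5.

5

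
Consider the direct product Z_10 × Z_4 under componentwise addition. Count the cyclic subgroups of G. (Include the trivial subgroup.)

Each element a generates a cyclic subgroup ⟨a⟩; distinct elements may generate the same one (a cyclic group of order d has φ(d) generators).
Cyclic subgroups by order — order 1: 1; order 2: 3; order 4: 2; order 5: 1; order 10: 3; order 20: 2.
Total: 12.

12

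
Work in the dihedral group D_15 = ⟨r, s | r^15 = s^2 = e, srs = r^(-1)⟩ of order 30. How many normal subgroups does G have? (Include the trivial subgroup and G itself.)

5

G has 28 subgroups. Checking conjugation-invariance by order — order 1: 1/1 normal; order 2: 0/15 normal; order 3: 1/1 normal; order 5: 1/1 normal; order 6: 0/5 normal; order 10: 0/3 normal; order 15: 1/1 normal; order 30: 1/1 normal.
Total normal subgroups: 5.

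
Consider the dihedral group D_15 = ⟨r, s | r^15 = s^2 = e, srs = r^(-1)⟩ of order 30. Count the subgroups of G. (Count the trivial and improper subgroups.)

28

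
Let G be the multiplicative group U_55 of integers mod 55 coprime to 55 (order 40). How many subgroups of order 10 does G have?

3

|G| = 40 and 10 | 40, so subgroups of order 10 are possible by Lagrange.
The subgroups of order 10 are: {1, 4, 9, 14, 16, 26, 31, 34, 36, 49}; {1, 16, 19, 24, 26, 29, 31, 36, 39, 54}; {1, 6, 16, 21, 26, 31, 36, 41, 46, 51}.
So G has 3 subgroups of order 10.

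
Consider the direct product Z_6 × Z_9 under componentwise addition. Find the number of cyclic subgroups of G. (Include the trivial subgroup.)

16

Group the elements of G by the cyclic subgroup they generate; each cyclic subgroup of order d accounts for φ(d) elements.
Cyclic subgroups by order — order 1: 1; order 2: 1; order 3: 4; order 6: 4; order 9: 3; order 18: 3.
Total: 16.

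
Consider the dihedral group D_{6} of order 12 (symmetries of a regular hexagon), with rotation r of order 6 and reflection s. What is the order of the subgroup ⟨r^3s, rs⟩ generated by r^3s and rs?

6

|⟨r^3s⟩| = 2 and |⟨rs⟩| = 2, so |H| is a multiple of lcm(2, 2) = 2 and divides |G| = 12.
Closing under the operation: H = {e, r^2, r^4, rs, r^3s, r^5s}, so |H| = 6.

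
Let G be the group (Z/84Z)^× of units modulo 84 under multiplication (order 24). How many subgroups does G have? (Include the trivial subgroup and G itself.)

32

|G| = 24, so by Lagrange every subgroup order divides 24. Divisors: 1, 2, 3, 4, 6, 8, 12, 24.
Subgroups by order — order 1: 1; order 2: 7; order 3: 1; order 4: 7; order 6: 7; order 8: 1; order 12: 7; order 24: 1.
Total: 1 + 7 + 1 + 7 + 7 + 1 + 7 + 1 = 32.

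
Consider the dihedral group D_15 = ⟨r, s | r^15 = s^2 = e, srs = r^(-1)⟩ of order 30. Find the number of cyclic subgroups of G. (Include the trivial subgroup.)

A cyclic subgroup of order d is generated by each of its φ(d) elements of order d, so the cyclic subgroups of order d number (#elements of order d)/φ(d).
Cyclic subgroups by order — order 1: 1; order 2: 15; order 3: 1; order 5: 1; order 15: 1.
Total: 19.

19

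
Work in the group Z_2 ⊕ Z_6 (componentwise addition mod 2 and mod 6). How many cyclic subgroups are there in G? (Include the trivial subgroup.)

8

A cyclic subgroup of order d is generated by each of its φ(d) elements of order d, so the cyclic subgroups of order d number (#elements of order d)/φ(d).
Cyclic subgroups by order — order 1: 1; order 2: 3; order 3: 1; order 6: 3.
Total: 8.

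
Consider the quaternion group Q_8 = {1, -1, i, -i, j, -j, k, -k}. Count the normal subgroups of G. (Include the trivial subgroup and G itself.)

G has 6 subgroups. Checking conjugation-invariance by order — order 1: 1/1 normal; order 2: 1/1 normal; order 4: 3/3 normal; order 8: 1/1 normal.
Total normal subgroups: 6.

6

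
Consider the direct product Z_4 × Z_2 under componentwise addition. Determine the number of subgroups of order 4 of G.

3

|G| = 8 and 4 | 8, so subgroups of order 4 are possible by Lagrange.
The subgroups of order 4 are: {(0,0), (0,1), (2,0), (2,1)}; {(0,0), (1,0), (2,0), (3,0)}; {(0,0), (1,1), (2,0), (3,1)}.
So G has 3 subgroups of order 4.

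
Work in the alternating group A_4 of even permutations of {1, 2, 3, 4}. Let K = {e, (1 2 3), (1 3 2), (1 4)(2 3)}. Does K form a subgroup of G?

Closure fails: (1 3 2) ∘ (1 4)(2 3) = (1 4 3) ∉ K. So K is not a subgroup.

No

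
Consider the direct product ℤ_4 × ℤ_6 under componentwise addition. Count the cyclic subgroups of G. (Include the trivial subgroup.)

12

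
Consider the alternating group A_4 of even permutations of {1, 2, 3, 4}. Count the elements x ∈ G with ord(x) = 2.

The elements of order 2 are: (1 2)(3 4), (1 3)(2 4), (1 4)(2 3).
That's 3.

3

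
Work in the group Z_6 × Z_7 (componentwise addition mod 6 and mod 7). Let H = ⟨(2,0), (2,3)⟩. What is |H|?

|⟨(2,0)⟩| = 3 and |⟨(2,3)⟩| = 21, so |H| is a multiple of lcm(3, 21) = 21 and divides |G| = 42.
Closing under the operation: H = {(0,0), (0,1), (0,2), (0,3), (0,4), (0,5), (0,6), (2,0), (2,1), (2,2), (2,3), (2,4), (2,5), (2,6), (4,0), (4,1), (4,2), (4,3), (4,4), (4,5), (4,6)}, so |H| = 21.

21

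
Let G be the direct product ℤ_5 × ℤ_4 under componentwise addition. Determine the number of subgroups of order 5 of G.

|G| = 20 and 5 | 20, so subgroups of order 5 are possible by Lagrange.
The subgroups of order 5 are: {(0,0), (1,0), (2,0), (3,0), (4,0)}.
So G has 1 subgroup of order 5.

1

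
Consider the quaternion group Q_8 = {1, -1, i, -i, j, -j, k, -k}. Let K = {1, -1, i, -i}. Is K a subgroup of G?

|K| = 4 divides |G| = 8, consistent with Lagrange.
K contains the identity, every element's inverse is in K, and K is closed under ·: it is a subgroup.
In fact K = ⟨-i⟩.

Yes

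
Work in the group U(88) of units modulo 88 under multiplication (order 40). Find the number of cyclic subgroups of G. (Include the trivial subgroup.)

Each element a generates a cyclic subgroup ⟨a⟩; distinct elements may generate the same one (a cyclic group of order d has φ(d) generators).
Cyclic subgroups by order — order 1: 1; order 2: 7; order 5: 1; order 10: 7.
Total: 16.

16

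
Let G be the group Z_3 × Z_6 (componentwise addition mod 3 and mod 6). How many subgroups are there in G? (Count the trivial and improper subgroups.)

|G| = 18, so by Lagrange every subgroup order divides 18. Divisors: 1, 2, 3, 6, 9, 18.
Subgroups by order — order 1: 1; order 2: 1; order 3: 4; order 6: 4; order 9: 1; order 18: 1.
Total: 1 + 1 + 4 + 4 + 1 + 1 = 12.

12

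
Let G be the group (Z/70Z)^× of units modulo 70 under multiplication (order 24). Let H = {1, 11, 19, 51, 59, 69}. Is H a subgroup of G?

Yes

|H| = 6 divides |G| = 24, consistent with Lagrange.
H contains the identity, every element's inverse is in H, and H is closed under ·: it is a subgroup.
In fact H = ⟨19⟩.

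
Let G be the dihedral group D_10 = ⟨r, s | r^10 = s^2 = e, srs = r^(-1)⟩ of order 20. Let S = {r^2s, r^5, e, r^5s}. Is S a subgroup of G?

Closure fails: r^2s · r^5s = r^7 ∉ S. So S is not a subgroup.

No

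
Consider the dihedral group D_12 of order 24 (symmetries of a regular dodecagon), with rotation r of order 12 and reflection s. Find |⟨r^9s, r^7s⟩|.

12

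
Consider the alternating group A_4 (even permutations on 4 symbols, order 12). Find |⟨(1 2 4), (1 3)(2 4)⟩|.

|⟨(1 2 4)⟩| = 3 and |⟨(1 3)(2 4)⟩| = 2, so |H| is a multiple of lcm(3, 2) = 6 and divides |G| = 12.
Closing {(1 2 4), (1 3)(2 4)} under the group operation gives all of G, so |H| = 12.

12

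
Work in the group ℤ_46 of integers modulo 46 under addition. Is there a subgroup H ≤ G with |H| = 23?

Yes

23 | 46. A subgroup of order 23 is {0, 2, 4, 6, 8, 10, 12, 14, 16, 18, 20, 22, 24, 26, 28, 30, 32, 34, 36, 38, 40, 42, 44}.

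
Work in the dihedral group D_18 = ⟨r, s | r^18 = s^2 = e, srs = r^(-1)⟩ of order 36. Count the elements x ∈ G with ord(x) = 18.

6

The elements of order 18 are: r, r^5, r^7, r^11, r^13, r^17.
That's 6.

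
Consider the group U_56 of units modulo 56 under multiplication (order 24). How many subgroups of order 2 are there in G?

|G| = 24 and 2 | 24, so subgroups of order 2 are possible by Lagrange.
The subgroups of order 2 are: {1, 13}; {1, 15}; {1, 27}; {1, 29}; … (7 in all).
So G has 7 subgroups of order 2.

7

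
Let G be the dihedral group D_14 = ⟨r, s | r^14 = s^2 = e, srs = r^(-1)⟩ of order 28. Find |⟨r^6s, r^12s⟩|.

|⟨r^6s⟩| = 2 and |⟨r^12s⟩| = 2, so |H| is a multiple of lcm(2, 2) = 2 and divides |G| = 28.
Closing under the operation: H = {e, r^2, r^4, r^6, r^8, r^10, r^12, s, r^2s, r^4s, r^6s, r^8s, r^10s, r^12s}, so |H| = 14.

14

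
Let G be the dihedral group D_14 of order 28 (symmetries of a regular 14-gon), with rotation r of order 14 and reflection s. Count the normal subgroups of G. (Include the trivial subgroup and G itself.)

7

G has 28 subgroups. Checking conjugation-invariance by order — order 1: 1/1 normal; order 2: 1/15 normal; order 4: 0/7 normal; order 7: 1/1 normal; order 14: 3/3 normal; order 28: 1/1 normal.
Total normal subgroups: 7.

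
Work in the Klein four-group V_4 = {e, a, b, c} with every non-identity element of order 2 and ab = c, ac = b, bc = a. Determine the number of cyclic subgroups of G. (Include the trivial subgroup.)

4

Each element a generates a cyclic subgroup ⟨a⟩; distinct elements may generate the same one (a cyclic group of order d has φ(d) generators).
Cyclic subgroups by order — order 1: 1; order 2: 3.
Total: 4.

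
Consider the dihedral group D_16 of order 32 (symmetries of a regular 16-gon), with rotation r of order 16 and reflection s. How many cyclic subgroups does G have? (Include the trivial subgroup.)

A cyclic subgroup of order d is generated by each of its φ(d) elements of order d, so the cyclic subgroups of order d number (#elements of order d)/φ(d).
Cyclic subgroups by order — order 1: 1; order 2: 17; order 4: 1; order 8: 1; order 16: 1.
Total: 21.

21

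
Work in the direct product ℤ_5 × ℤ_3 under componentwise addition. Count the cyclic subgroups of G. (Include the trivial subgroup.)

Group the elements of G by the cyclic subgroup they generate; each cyclic subgroup of order d accounts for φ(d) elements.
Cyclic subgroups by order — order 1: 1; order 3: 1; order 5: 1; order 15: 1.
Total: 4.

4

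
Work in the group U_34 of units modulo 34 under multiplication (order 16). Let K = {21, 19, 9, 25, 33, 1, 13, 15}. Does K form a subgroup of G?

Yes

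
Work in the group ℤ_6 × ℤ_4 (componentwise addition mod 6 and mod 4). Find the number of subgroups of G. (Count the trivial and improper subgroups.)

16

|G| = 24, so by Lagrange every subgroup order divides 24. Divisors: 1, 2, 3, 4, 6, 8, 12, 24.
Subgroups by order — order 1: 1; order 2: 3; order 3: 1; order 4: 3; order 6: 3; order 8: 1; order 12: 3; order 24: 1.
Total: 1 + 3 + 1 + 3 + 3 + 1 + 3 + 1 = 16.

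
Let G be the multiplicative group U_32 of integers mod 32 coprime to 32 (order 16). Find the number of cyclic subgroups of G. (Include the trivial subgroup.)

8

A cyclic subgroup of order d is generated by each of its φ(d) elements of order d, so the cyclic subgroups of order d number (#elements of order d)/φ(d).
Cyclic subgroups by order — order 1: 1; order 2: 3; order 4: 2; order 8: 2.
Total: 8.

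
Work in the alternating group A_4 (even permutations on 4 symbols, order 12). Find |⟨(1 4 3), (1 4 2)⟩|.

12

|⟨(1 4 3)⟩| = 3 and |⟨(1 4 2)⟩| = 3, so |H| is a multiple of lcm(3, 3) = 3 and divides |G| = 12.
Closing {(1 4 3), (1 4 2)} under the group operation gives all of G, so |H| = 12.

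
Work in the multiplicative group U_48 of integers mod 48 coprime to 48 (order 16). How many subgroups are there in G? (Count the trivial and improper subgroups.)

27

|G| = 16, so by Lagrange every subgroup order divides 16. Divisors: 1, 2, 4, 8, 16.
Subgroups by order — order 1: 1; order 2: 7; order 4: 11; order 8: 7; order 16: 1.
Total: 1 + 7 + 11 + 7 + 1 = 27.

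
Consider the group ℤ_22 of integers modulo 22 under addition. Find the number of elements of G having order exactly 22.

10

In a cyclic group of order 22, the number of elements of order d (for d | 22) is φ(d).
φ(22) = 10.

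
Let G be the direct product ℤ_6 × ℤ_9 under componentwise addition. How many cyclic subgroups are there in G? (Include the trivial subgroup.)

16

Each element a generates a cyclic subgroup ⟨a⟩; distinct elements may generate the same one (a cyclic group of order d has φ(d) generators).
Cyclic subgroups by order — order 1: 1; order 2: 1; order 3: 4; order 6: 4; order 9: 3; order 18: 3.
Total: 16.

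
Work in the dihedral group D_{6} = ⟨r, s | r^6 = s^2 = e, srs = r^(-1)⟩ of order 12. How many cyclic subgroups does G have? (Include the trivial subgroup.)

Each element a generates a cyclic subgroup ⟨a⟩; distinct elements may generate the same one (a cyclic group of order d has φ(d) generators).
Cyclic subgroups by order — order 1: 1; order 2: 7; order 3: 1; order 6: 1.
Total: 10.

10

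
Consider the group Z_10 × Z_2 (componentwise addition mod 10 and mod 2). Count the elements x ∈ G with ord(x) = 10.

12

An element (a,b) has order lcm(ord(a), ord(b)); count pairs with lcm equal to 10.
Enumerating gives 12 such elements.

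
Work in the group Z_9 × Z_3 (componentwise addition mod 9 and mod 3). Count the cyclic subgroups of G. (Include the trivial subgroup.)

8

A cyclic subgroup of order d is generated by each of its φ(d) elements of order d, so the cyclic subgroups of order d number (#elements of order d)/φ(d).
Cyclic subgroups by order — order 1: 1; order 3: 4; order 9: 3.
Total: 8.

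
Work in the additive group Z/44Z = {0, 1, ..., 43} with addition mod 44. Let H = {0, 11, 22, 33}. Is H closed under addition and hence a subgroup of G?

|H| = 4 divides |G| = 44, consistent with Lagrange.
H contains the identity, every element's inverse is in H, and H is closed under +: it is a subgroup.
In fact H = ⟨33⟩.

Yes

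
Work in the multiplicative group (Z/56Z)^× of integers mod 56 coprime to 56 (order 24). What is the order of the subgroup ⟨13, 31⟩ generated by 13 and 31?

|⟨13⟩| = 2 and |⟨31⟩| = 6, so |H| is a multiple of lcm(2, 6) = 6 and divides |G| = 24.
Closing under the operation: H = {1, 5, 9, 11, 13, 25, 31, 43, 45, 47, 51, 55}, so |H| = 12.

12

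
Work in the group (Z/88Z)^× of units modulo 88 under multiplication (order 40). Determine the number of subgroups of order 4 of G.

7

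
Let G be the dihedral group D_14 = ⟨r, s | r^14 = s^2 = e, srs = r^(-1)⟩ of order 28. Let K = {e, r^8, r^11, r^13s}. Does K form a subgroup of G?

r^8 ∈ K but its inverse r^6 ∉ K, so K is not a subgroup.

No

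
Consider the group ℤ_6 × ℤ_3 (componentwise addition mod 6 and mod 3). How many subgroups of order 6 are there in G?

4

|G| = 18 and 6 | 18, so subgroups of order 6 are possible by Lagrange.
The subgroups of order 6 are: {(0,0), (0,1), (0,2), (3,0), (3,1), (3,2)}; {(0,0), (1,0), (2,0), (3,0), (4,0), (5,0)}; {(0,0), (1,1), (2,2), (3,0), (4,1), (5,2)}; {(0,0), (1,2), (2,1), (3,0), (4,2), (5,1)}.
So G has 4 subgroups of order 6.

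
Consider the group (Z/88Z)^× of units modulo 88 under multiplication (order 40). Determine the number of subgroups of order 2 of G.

|G| = 40 and 2 | 40, so subgroups of order 2 are possible by Lagrange.
The subgroups of order 2 are: {1, 21}; {1, 23}; {1, 43}; {1, 45}; … (7 in all).
So G has 7 subgroups of order 2.

7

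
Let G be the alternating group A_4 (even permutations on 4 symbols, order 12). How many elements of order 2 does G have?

The elements of order 2 are: (1 2)(3 4), (1 3)(2 4), (1 4)(2 3).
That's 3.

3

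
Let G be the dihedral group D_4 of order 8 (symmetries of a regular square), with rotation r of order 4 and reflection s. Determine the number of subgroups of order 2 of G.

5

|G| = 8 and 2 | 8, so subgroups of order 2 are possible by Lagrange.
The subgroups of order 2 are: {e, r^2}; {e, r^2s}; {e, r^3s}; {e, rs}; … (5 in all).
So G has 5 subgroups of order 2.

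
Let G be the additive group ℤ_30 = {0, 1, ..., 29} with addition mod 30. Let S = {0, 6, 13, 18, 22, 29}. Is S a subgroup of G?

No

18 ∈ S but its inverse 12 ∉ S, so S is not a subgroup.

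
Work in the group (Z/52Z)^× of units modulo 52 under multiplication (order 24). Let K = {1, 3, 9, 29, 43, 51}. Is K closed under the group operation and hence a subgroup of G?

No

3 ∈ K but its inverse 35 ∉ K, so K is not a subgroup.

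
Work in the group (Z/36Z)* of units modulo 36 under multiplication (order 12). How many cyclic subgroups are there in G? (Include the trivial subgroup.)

Group the elements of G by the cyclic subgroup they generate; each cyclic subgroup of order d accounts for φ(d) elements.
Cyclic subgroups by order — order 1: 1; order 2: 3; order 3: 1; order 6: 3.
Total: 8.

8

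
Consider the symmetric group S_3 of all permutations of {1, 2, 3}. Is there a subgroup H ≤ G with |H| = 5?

5 does not divide |G| = 6, so by Lagrange no subgroup of order 5 exists.

No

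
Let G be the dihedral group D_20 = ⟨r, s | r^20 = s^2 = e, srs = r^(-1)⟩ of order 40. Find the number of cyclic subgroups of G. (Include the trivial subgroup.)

26

Each element a generates a cyclic subgroup ⟨a⟩; distinct elements may generate the same one (a cyclic group of order d has φ(d) generators).
Cyclic subgroups by order — order 1: 1; order 2: 21; order 4: 1; order 5: 1; order 10: 1; order 20: 1.
Total: 26.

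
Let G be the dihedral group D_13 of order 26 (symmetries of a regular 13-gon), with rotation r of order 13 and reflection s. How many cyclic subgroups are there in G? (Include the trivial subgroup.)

15

Group the elements of G by the cyclic subgroup they generate; each cyclic subgroup of order d accounts for φ(d) elements.
Cyclic subgroups by order — order 1: 1; order 2: 13; order 13: 1.
Total: 15.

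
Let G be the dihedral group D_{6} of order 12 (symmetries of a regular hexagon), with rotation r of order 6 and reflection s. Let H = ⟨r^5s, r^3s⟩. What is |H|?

|⟨r^5s⟩| = 2 and |⟨r^3s⟩| = 2, so |H| is a multiple of lcm(2, 2) = 2 and divides |G| = 12.
Closing under the operation: H = {e, r^2, r^4, rs, r^3s, r^5s}, so |H| = 6.

6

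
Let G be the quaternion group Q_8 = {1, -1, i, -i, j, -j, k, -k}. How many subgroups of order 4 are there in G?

3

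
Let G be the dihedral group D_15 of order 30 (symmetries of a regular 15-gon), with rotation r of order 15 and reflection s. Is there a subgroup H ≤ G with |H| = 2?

2 | 30. A subgroup of order 2 is {e, r^10s}.

Yes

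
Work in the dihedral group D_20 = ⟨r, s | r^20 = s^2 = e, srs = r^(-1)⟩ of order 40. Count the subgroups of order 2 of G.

21

|G| = 40 and 2 | 40, so subgroups of order 2 are possible by Lagrange.
The subgroups of order 2 are: {e, r^10}; {e, r^10s}; {e, r^11s}; {e, r^12s}; … (21 in all).
So G has 21 subgroups of order 2.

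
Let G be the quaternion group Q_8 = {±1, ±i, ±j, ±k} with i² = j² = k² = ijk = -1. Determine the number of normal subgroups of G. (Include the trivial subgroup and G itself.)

6

G has 6 subgroups. Checking conjugation-invariance by order — order 1: 1/1 normal; order 2: 1/1 normal; order 4: 3/3 normal; order 8: 1/1 normal.
Total normal subgroups: 6.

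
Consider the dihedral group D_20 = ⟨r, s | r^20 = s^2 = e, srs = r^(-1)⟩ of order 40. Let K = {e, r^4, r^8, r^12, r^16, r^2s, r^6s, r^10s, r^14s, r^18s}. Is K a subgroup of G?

|K| = 10 divides |G| = 40, consistent with Lagrange.
K contains the identity, every element's inverse is in K, and K is closed under ·: it is a subgroup.

Yes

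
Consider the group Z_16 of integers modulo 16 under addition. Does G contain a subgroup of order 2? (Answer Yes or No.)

Yes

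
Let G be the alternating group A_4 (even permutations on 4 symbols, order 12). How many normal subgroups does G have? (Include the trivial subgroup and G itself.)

G has 10 subgroups. Checking conjugation-invariance by order — order 1: 1/1 normal; order 2: 0/3 normal; order 3: 0/4 normal; order 4: 1/1 normal; order 12: 1/1 normal.
Total normal subgroups: 3.

3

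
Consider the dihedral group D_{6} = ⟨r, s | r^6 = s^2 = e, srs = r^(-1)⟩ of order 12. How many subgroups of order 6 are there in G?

3

|G| = 12 and 6 | 12, so subgroups of order 6 are possible by Lagrange.
The subgroups of order 6 are: {e, r, r^2, r^3, r^4, r^5}; {e, r^2, r^4, s, r^2s, r^4s}; {e, r^2, r^4, rs, r^3s, r^5s}.
So G has 3 subgroups of order 6.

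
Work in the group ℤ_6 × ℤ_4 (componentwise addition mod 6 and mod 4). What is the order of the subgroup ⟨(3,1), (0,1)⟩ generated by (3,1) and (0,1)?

8

|⟨(3,1)⟩| = 4 and |⟨(0,1)⟩| = 4, so |H| is a multiple of lcm(4, 4) = 4 and divides |G| = 24.
Closing under the operation: H = {(0,0), (0,1), (0,2), (0,3), (3,0), (3,1), (3,2), (3,3)}, so |H| = 8.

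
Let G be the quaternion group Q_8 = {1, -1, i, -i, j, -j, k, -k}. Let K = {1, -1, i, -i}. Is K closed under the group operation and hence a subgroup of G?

Yes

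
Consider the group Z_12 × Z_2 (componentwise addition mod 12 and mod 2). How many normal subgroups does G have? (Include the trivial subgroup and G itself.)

G is abelian, so every subgroup is normal.
G has 16 subgroups in total, hence 16 normal subgroups.

16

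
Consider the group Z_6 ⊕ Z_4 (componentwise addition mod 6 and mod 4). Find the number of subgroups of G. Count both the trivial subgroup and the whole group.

16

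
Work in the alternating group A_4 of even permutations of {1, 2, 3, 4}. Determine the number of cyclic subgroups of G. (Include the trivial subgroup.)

8

Group the elements of G by the cyclic subgroup they generate; each cyclic subgroup of order d accounts for φ(d) elements.
Cyclic subgroups by order — order 1: 1; order 2: 3; order 3: 4.
Total: 8.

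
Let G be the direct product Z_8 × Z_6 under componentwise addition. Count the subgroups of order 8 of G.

|G| = 48 and 8 | 48, so subgroups of order 8 are possible by Lagrange.
The subgroups of order 8 are: {(0,0), (0,3), (2,0), (2,3), (4,0), (4,3), (6,0), (6,3)}; {(0,0), (1,0), (2,0), (3,0), (4,0), (5,0), (6,0), (7,0)}; {(0,0), (1,3), (2,0), (3,3), (4,0), (5,3), (6,0), (7,3)}.
So G has 3 subgroups of order 8.

3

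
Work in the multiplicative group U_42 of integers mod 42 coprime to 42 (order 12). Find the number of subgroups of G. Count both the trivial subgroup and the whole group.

|G| = 12, so by Lagrange every subgroup order divides 12. Divisors: 1, 2, 3, 4, 6, 12.
Subgroups by order — order 1: 1; order 2: 3; order 3: 1; order 4: 1; order 6: 3; order 12: 1.
Total: 1 + 3 + 1 + 1 + 3 + 1 = 10.

10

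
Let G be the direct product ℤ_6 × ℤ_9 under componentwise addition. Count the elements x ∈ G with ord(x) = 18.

18

An element (a,b) has order lcm(ord(a), ord(b)); count pairs with lcm equal to 18.
Enumerating gives 18 such elements.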